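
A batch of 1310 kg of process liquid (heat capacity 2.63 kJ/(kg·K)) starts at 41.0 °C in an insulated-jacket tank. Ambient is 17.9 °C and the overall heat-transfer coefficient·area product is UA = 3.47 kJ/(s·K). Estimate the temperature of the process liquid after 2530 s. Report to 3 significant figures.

M c_p dT/dt = −UA(T − T_amb).
dT/dt = (T_ss − T)/τ with T_ss = T_amb = 17.900 °C, τ = M c_p/UA = 1310·2.63/3.47 = 992.88 s.
This is linear first-order; T(t) = T_ss + (T₀ − T_ss) e^(−t/τ).
T(2530) = 17.900 + (23.100)·0.078227 = 19.707 °C.

19.7 °C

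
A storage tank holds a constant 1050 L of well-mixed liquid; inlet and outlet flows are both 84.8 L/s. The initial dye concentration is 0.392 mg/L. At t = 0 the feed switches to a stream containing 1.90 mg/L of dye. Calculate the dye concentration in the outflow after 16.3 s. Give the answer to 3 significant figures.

Unsteady species balance (constant V, well mixed): V dC/dt = Q(C_in − C).
Rewrite as dC/dt + C/τ = C_in/τ, τ = V/Q = 12.382 s.
Solution: C(t) = C_in + (C₀ − C_in) e^(−t/τ).
C(16.3) = 1.90 + (0.392 − 1.90)·e^(−16.3/12.382) = 1.90 + (-1.5080)·0.26809 = 1.4957 mg/L.

1.50 mg/L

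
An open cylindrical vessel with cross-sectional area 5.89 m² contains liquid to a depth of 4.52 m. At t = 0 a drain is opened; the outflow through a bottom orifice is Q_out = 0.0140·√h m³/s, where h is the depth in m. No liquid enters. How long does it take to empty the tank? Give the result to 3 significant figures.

A dh/dt = −Q_out = −0.0140 √h.
This is separable: 2 d(√h)/dt = −0.0140/A, so √h = √h₀ − (0.0140/(2A)) t.
Set h = 0: 2√h₀ = (0.0140/A) t_empty ⇒ t_empty = 2A√h₀/0.0140.
t_empty = 2·5.89·√4.52/0.0140 = 11.780·2.1260/0.0140 = 1788.9 s.

1790 s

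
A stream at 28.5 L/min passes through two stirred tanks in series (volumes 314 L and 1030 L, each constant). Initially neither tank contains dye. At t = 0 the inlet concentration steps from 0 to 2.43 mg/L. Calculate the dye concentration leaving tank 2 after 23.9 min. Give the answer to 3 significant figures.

Species balance on tank i: dCᵢ/dt = (Cᵢ₋₁ − Cᵢ)/τᵢ with τᵢ = Vᵢ/Q.
τ₁ = 314/28.5 = 11.018 min; τ₂ = 1030/28.5 = 36.140 min.
Tank 1: C₁ = C_in(1 − e^(−t/τ₁)). Tank 2 (τ₁ ≠ τ₂): C₂ = C_in[1 − (τ₁ e^(−t/τ₁) − τ₂ e^(−t/τ₂))/(τ₁ − τ₂)].
At t = 23.9: e^(−t/τ₁) = 0.11426, e^(−t/τ₂) = 0.51617.
C₂ = 2.43·[1 − (11.018·0.11426 − 36.140·0.51617)/(-25.123)] = 2.43·0.30757 = 0.74739 mg/L.

0.747 mg/L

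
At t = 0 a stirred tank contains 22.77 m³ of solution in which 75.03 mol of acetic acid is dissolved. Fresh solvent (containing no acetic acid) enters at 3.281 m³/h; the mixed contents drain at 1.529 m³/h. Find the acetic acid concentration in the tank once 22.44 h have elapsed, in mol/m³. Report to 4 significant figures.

0.5036 mol/m³

Total volume: dV/dt = Q_in − Q_out = 1.75200 m³/h, so V(t) = 22.77 + 1.75200 t and V(22.44) = 62.0849 m³.
Solute balance: dm/dt = 0 − Q_out C = −Q_out m/V(t).
dm/m = −Q_out dt/(V₀ + 1.75200 t); integrating gives ln(m/m₀) = −(Q_out/(Q_in−Q_out)) ln(V/V₀).
m = m₀ (V₀/V)^(Q_out/(Q_in−Q_out)) = 75.03 × (22.77/62.0849)^(0.872717) = 31.2651 mol.
C = m/V = 31.2651/62.0849 = 0.503586 mol/m³.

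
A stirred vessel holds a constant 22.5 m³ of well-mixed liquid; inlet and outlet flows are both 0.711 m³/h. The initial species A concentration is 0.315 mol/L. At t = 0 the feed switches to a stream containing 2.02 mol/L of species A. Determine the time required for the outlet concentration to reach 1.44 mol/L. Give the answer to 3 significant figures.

Mass balance on the solute (V constant): V dC/dt = Q(C_in − C), so τ = V/Q = 31.646 h.
C(t) = C_in + (C₀ − C_in) e^(−t/τ). Set C = 1.44 and solve for t:
e^(−t/τ) = (C − C_in)/(C₀ − C_in) = (1.44 − 2.02)/(0.315 − 2.02) = 0.34018
t = −τ ln(…) = 31.646 × 1.0783 = 34.123 h.

34.1 h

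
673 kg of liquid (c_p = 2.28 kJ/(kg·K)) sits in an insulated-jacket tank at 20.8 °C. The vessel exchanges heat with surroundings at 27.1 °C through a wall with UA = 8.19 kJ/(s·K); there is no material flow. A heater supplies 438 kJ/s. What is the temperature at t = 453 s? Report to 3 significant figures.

Lumped-capacitance energy balance: M c_p dT/dt = UA(T_amb − T) + Q̇.
dT/dt = (T_ss − T)/τ with T_ss = T_amb + Q̇/UA = 27.1 + 438/8.19 = 80.580 °C, τ = M c_p/UA = 673·2.28/8.19 = 187.36 s.
Solution: T(t) = T_ss + (T₀ − T_ss) e^(−t/τ).
T(453) = 80.580 + (-59.780)·0.089112 = 75.253 °C.

75.3 °C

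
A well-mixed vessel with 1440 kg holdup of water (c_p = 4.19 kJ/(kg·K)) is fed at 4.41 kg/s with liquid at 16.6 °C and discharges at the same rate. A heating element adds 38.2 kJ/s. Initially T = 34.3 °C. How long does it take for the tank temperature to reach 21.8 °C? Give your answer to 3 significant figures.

First-law balance (no shaft work): M c_p dT/dt = ṁ c_p (T_in − T) + 38.2.
τ = M/ṁ = 326.53 s; T_ss = T_in + Q̇/(ṁ c_p) = 18.667 °C.
T(t) = T_ss + (T₀ − T_ss) e^(−t/τ). Set T = 21.8:
e^(−t/τ) = (21.8 − 18.667)/(34.3 − 18.667) = 0.20039
t = −326.53 · ln(0.20039) = 524.89 s.

525 s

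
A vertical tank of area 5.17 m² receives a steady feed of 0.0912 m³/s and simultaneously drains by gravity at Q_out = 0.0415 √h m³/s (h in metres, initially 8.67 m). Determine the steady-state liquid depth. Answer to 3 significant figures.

Volume balance on the tank: A dh/dt = Q_in − 0.0415 √h. At steady state dh/dt = 0:
Q_in = 0.0415 √h_ss ⇒ √h_ss = 0.0912/0.0415 = 2.1976.
h_ss = 2.1976² = 4.8294 m. (Since h₀ = 8.67 m > h_ss, the level will fall toward this value.)

4.83 m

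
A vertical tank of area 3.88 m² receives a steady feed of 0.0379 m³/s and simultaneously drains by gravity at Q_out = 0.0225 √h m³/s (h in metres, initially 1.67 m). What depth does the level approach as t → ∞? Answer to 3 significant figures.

2.84 m

Unsteady balance on liquid volume: A dh/dt = Q_in − 0.0225 √h. At steady state dh/dt = 0:
Q_in = 0.0225 √h_ss ⇒ √h_ss = 0.0379/0.0225 = 1.6844.
h_ss = 1.6844² = 2.8374 m. (Since h₀ = 1.67 m < h_ss, the level will rise toward this value.)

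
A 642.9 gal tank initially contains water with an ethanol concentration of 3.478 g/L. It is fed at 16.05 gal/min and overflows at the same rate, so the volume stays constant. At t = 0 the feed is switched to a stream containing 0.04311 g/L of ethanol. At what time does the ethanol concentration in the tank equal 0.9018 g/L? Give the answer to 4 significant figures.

Species balance: V dC/dt = Q(C_in − C) ⇒ τ = V/Q = 40.0561 min.
C(t) = C_in + (C₀ − C_in) e^(−t/τ). Set C = 0.9018 and solve for t:
e^(−t/τ) = (C − C_in)/(C₀ − C_in) = (0.9018 − 0.04311)/(3.478 − 0.04311) = 0.249991
t = −τ ln(…) = 40.0561 × 1.38633 = 55.5310 min.

55.53 min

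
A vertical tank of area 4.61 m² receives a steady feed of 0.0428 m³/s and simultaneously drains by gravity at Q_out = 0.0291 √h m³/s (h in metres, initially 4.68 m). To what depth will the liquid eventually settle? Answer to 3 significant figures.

A dh/dt = Q_in − 0.0291 √h. Steady state requires inflow = outflow:
Q_in = 0.0291 √h_ss ⇒ √h_ss = 0.0428/0.0291 = 1.4708.
h_ss = 1.4708² = 2.1632 m. (Since h₀ = 4.68 m > h_ss, the level will fall toward this value.)

2.16 m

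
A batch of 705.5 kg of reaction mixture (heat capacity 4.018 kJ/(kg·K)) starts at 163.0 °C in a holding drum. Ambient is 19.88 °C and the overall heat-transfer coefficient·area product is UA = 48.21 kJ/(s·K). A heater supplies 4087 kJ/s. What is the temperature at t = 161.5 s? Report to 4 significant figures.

108.4 °C

Lumped-capacitance energy balance: M c_p dT/dt = UA(T_amb − T) + Q̇.
dT/dt = (T_ss − T)/τ with T_ss = T_amb + Q̇/UA = 19.88 + 4087/48.21 = 104.655 °C, τ = M c_p/UA = 705.5·4.018/48.21 = 58.7990 s.
Solution: T(t) = T_ss + (T₀ − T_ss) e^(−t/τ).
T(161.5) = 104.655 + (58.3451)·0.0641426 = 108.397 °C.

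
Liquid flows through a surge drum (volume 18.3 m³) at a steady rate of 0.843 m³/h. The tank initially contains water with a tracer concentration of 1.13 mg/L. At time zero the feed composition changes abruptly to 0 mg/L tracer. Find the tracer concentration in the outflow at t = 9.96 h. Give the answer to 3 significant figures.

Transient balance on the dissolved component: V dC/dt = Q(C_in − C).
So dC/dt = (C_in − C)/τ with τ = V/Q = 18.3/0.843 = 21.708 h.
C approaches C_in exponentially: C(t) = C_in + (C₀ − C_in) e^(−t/τ).
C(9.96) = 0 + (1.13 − 0)·e^(−9.96/21.708) = 0 + (1.1300)·0.63203 = 0.71420 mg/L.

0.714 mg/L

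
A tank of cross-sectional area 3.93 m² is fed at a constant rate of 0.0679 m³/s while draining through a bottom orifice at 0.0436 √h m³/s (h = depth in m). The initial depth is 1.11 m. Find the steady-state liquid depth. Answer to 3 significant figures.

2.43 m

Volume balance on the tank: A dh/dt = Q_in − 0.0436 √h. At steady state dh/dt = 0:
Q_in = 0.0436 √h_ss ⇒ √h_ss = 0.0679/0.0436 = 1.5573.
h_ss = 1.5573² = 2.4253 m. (Since h₀ = 1.11 m < h_ss, the level will rise toward this value.)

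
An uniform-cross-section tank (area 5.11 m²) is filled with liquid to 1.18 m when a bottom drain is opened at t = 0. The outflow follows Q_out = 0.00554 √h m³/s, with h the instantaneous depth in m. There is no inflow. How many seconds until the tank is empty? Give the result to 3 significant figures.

2000 s

A dh/dt = −Q_out = −0.00554 √h.
Separate and integrate: 2(√h − √h₀) = −(0.00554/A) t.
Tank is empty when √h = 0: t_empty = 2A√h₀/0.00554.
t_empty = 2·5.11·√1.18/0.00554 = 10.220·1.0863/0.00554 = 2003.9 s.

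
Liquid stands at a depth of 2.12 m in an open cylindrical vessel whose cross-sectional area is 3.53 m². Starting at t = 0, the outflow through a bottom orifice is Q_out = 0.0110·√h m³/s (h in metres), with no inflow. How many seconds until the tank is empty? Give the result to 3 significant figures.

Volume balance on the tank: A dh/dt = −0.0110 √h.
∫ h^(−1/2) dh = −(0.0110/A) ∫ dt, giving 2√h = 2√h₀ − (0.0110/A) t.
Set h = 0: 2√h₀ = (0.0110/A) t_empty ⇒ t_empty = 2A√h₀/0.0110.
t_empty = 2·3.53·√2.12/0.0110 = 7.0600·1.4560/0.0110 = 934.50 s.

935 s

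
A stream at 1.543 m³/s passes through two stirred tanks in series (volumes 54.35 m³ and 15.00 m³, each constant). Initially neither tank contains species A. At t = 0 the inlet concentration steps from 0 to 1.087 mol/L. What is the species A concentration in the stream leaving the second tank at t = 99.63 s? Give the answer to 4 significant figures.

Time constants: τᵢ = Vᵢ/Q for each well-mixed tank.
τ₁ = 54.35/1.543 = 35.2236 s; τ₂ = 15.00/1.543 = 9.72132 s.
Solving the cascade with C₁(0)=C₂(0)=0 gives C₂(t) = C_in[1 − (τ₁ e^(−t/τ₁) − τ₂ e^(−t/τ₂))/(τ₁ − τ₂)].
At t = 99.63: e^(−t/τ₁) = 0.0591013, e^(−t/τ₂) = 3.54068e-05.
C₂ = 1.087·[1 − (35.2236·0.0591013 − 9.72132·3.54068e-05)/(25.5023)] = 1.087·0.918383 = 0.998282 mol/L.

0.9983 mol/L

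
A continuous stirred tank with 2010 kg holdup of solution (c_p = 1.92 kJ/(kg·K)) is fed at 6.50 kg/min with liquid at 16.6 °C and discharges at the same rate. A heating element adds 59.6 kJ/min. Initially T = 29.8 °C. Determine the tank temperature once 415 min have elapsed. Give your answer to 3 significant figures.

First-law balance (no shaft work): M c_p dT/dt = ṁ c_p (T_in − T) + 59.6.
Rearrange: dT/dt = (T_ss − T)/τ with τ = M/ṁ = 309.23 min and T_ss = T_in + Q̇/(ṁ c_p) = 21.376 °C.
Integrating: T(t) = T_ss + (T₀ − T_ss) e^(−t/τ).
T(415) = 21.376 + (8.4244)·e^(−415/309.23) = 21.376 + (8.4244)·0.26131 = 23.577 °C.

23.6 °C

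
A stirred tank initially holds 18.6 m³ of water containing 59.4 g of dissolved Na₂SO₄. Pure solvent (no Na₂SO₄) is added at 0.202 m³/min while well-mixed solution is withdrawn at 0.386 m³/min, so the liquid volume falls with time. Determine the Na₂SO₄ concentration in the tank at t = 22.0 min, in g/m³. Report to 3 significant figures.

2.44 g/m³

Total volume: dV/dt = Q_in − Q_out = -0.18400 m³/min, so V(t) = 18.6 − 0.18400 t and V(22.0) = 14.552 m³.
Solute balance: dm/dt = 0 − Q_out C = −Q_out m/V(t).
Separate: dm/m = −Q_out dt/V(t) ⇒ ln(m/m₀) = −(Q_out/(Q_in−Q_out)) ln(V/V₀).
m = m₀ (V₀/V)^(Q_out/(Q_in−Q_out)) = 59.4 × (18.6/14.552)^(-2.0978) = 35.496 g.
C = m/V = 35.496/14.552 = 2.4392 g/m³.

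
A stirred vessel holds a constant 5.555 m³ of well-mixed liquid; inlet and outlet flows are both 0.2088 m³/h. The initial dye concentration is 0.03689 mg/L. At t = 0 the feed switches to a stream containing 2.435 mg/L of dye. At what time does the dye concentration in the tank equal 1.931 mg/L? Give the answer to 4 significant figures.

41.50 h

Species balance: V dC/dt = Q(C_in − C) ⇒ τ = V/Q = 26.6044 h.
C(t) = C_in + (C₀ − C_in) e^(−t/τ). Set C = 1.931 and solve for t:
e^(−t/τ) = (C − C_in)/(C₀ − C_in) = (1.931 − 2.435)/(0.03689 − 2.435) = 0.210166
t = −τ ln(…) = 26.6044 × 1.55986 = 41.4991 h.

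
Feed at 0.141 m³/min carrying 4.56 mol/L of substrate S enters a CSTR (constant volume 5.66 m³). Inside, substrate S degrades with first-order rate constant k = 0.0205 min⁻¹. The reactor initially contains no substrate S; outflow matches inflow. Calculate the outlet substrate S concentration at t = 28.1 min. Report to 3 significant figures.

V dC/dt = Q(C_in − C) − k V C.
dC/dt = (Q/V) C_in − (Q/V + k) C; effective rate a = Q/V + k = 0.024912 + 0.0205 = 0.045412 min⁻¹.
C_ss = Q C_in/(Q + kV) = 2.5015 mol/L; C(t) = C_ss + (C₀ − C_ss) e^(−a t).
C(28.1) = 2.5015 + (-2.5015)·e^(−0.045412·28.1) = 2.5015 + (-2.5015)·0.27913 = 1.8032 mol/L.

1.80 mol/L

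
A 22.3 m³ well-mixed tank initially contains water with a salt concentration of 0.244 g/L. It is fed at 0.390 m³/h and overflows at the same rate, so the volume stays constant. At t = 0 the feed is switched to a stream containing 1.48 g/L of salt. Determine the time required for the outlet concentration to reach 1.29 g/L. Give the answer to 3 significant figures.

107 h

Species balance: V dC/dt = Q(C_in − C) ⇒ τ = V/Q = 57.179 h.
C(t) = C_in + (C₀ − C_in) e^(−t/τ). Set C = 1.29 and solve for t:
e^(−t/τ) = (C − C_in)/(C₀ − C_in) = (1.29 − 1.48)/(0.244 − 1.48) = 0.15372
t = −τ ln(…) = 57.179 × 1.8726 = 107.07 h.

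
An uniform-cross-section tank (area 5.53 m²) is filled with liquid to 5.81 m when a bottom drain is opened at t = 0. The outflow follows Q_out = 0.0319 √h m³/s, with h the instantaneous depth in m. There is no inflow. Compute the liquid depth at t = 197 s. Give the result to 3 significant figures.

Accumulation of liquid (constant cross-section A): A dh/dt = −0.0319 √h.
This is separable: 2 d(√h)/dt = −0.0319/A, so √h = √h₀ − (0.0319/(2A)) t.
√h = √5.81 − 0.0319·197/(2·5.53) = 2.4104 − 0.56820 = 1.8422.
h = 1.8422² = 3.3937 m.

3.39 m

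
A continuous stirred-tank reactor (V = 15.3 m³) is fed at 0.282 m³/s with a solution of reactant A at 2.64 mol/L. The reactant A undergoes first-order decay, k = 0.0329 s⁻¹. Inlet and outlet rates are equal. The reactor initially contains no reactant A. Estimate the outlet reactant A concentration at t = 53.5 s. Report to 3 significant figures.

0.887 mol/L

V dC/dt = Q(C_in − C) − k V C.
This is linear with rate a = Q/V + k = 0.051331 s⁻¹.
C_ss = Q C_in/(Q + kV) = 0.94794 mol/L; C(t) = C_ss + (C₀ − C_ss) e^(−a t).
C(53.5) = 0.94794 + (-0.94794)·e^(−0.051331·53.5) = 0.94794 + (-0.94794)·0.064169 = 0.88711 mol/L.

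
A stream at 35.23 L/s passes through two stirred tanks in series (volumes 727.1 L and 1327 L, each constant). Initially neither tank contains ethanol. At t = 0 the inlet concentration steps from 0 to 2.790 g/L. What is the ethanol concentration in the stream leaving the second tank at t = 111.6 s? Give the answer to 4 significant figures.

2.486 g/L

Species balance on tank i: dCᵢ/dt = (Cᵢ₋₁ − Cᵢ)/τᵢ with τᵢ = Vᵢ/Q.
τ₁ = 727.1/35.23 = 20.6387 s; τ₂ = 1327/35.23 = 37.6668 s.
Solving the cascade with C₁(0)=C₂(0)=0 gives C₂(t) = C_in[1 − (τ₁ e^(−t/τ₁) − τ₂ e^(−t/τ₂))/(τ₁ − τ₂)].
At t = 111.6: e^(−t/τ₁) = 0.00448361, e^(−t/τ₂) = 0.0516728.
C₂ = 2.790·[1 − (20.6387·0.00448361 − 37.6668·0.0516728)/(-17.0281)] = 2.790·0.891132 = 2.48626 g/L.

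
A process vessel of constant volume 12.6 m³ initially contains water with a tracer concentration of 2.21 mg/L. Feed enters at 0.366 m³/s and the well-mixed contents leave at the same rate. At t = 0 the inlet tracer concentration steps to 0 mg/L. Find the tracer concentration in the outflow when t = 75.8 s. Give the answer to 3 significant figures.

Accumulation = in − out for the solute gives V dC/dt = Q(C_in − C).
Time constant τ = V/Q = 12.6/0.366 = 34.426 s.
Solution: C(t) = C_in + (C₀ − C_in) e^(−t/τ).
C(75.8) = 0 + (2.21 − 0)·e^(−75.8/34.426) = 0 + (2.2100)·0.11060 = 0.24443 mg/L.

0.244 mg/L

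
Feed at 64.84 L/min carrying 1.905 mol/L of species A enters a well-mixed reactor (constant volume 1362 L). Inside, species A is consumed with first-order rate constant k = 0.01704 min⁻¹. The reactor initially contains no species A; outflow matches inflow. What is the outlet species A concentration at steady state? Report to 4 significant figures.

1.403 mol/L

Species balance: V dC/dt = Q C_in − Q C − k V C.
Steady state (dC/dt = 0): C_ss = Q C_in/(Q + kV) = C_in/(1 + kV/Q).
C_ss = 64.84·1.905/(64.84 + 0.01704·1362) = 123.520/88.0485 = 1.40287 mol/L.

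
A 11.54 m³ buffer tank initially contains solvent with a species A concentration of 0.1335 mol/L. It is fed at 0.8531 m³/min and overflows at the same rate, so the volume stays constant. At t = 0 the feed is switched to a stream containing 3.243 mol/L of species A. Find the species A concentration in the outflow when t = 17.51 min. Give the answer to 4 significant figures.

2.391 mol/L

Unsteady species balance (constant V, well mixed): V dC/dt = Q(C_in − C).
So dC/dt = (C_in − C)/τ with τ = V/Q = 11.54/0.8531 = 13.5271 min.
C approaches C_in exponentially: C(t) = C_in + (C₀ − C_in) e^(−t/τ).
C(17.51) = 3.243 + (0.1335 − 3.243)·e^(−17.51/13.5271) = 3.243 + (-3.10950)·0.274053 = 2.39083 mol/L.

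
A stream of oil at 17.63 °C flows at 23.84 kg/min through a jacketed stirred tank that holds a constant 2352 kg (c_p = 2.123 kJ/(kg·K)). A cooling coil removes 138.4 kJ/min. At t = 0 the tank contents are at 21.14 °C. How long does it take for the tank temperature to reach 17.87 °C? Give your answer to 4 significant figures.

73.17 min

M c_p dT/dt = ṁ c_p (T_in − T) − Q̇.
τ = M/ṁ = 98.6577 min; T_ss = T_in − Q̇/(ṁ c_p) = 14.8955 °C.
T(t) = T_ss + (T₀ − T_ss) e^(−t/τ). Set T = 17.87:
e^(−t/τ) = (17.87 − 14.8955)/(21.14 − 14.8955) = 0.476340
t = −98.6577 · ln(0.476340) = 73.1668 min.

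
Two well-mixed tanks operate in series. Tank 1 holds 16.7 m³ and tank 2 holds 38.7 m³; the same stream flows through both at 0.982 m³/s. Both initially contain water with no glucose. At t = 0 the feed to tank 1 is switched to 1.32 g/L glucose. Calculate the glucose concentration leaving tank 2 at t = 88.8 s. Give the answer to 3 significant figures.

1.08 g/L

Each tank obeys Vᵢ dCᵢ/dt = Q(Cᵢ₋₁ − Cᵢ), so τᵢ = Vᵢ/Q.
τ₁ = 16.7/0.982 = 17.006 s; τ₂ = 38.7/0.982 = 39.409 s.
Tank 1: C₁ = C_in(1 − e^(−t/τ₁)). Tank 2 (τ₁ ≠ τ₂): C₂ = C_in[1 − (τ₁ e^(−t/τ₁) − τ₂ e^(−t/τ₂))/(τ₁ − τ₂)].
At t = 88.8: e^(−t/τ₁) = 0.0053984, e^(−t/τ₂) = 0.10505.
C₂ = 1.32·[1 − (17.006·0.0053984 − 39.409·0.10505)/(-22.403)] = 1.32·0.81930 = 1.0815 g/L.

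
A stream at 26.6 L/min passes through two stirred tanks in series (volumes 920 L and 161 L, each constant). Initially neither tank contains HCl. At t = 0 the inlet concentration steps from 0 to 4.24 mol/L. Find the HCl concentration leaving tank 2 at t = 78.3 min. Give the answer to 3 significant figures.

Species balance on tank i: dCᵢ/dt = (Cᵢ₋₁ − Cᵢ)/τᵢ with τᵢ = Vᵢ/Q.
τ₁ = 920/26.6 = 34.586 min; τ₂ = 161/26.6 = 6.0526 min.
Solving the cascade with C₁(0)=C₂(0)=0 gives C₂(t) = C_in[1 − (τ₁ e^(−t/τ₁) − τ₂ e^(−t/τ₂))/(τ₁ − τ₂)].
At t = 78.3: e^(−t/τ₁) = 0.10395, e^(−t/τ₂) = 2.4085e-06.
C₂ = 4.24·[1 − (34.586·0.10395 − 6.0526·2.4085e-06)/(28.534)] = 4.24·0.87401 = 3.7058 mol/L.

3.71 mol/L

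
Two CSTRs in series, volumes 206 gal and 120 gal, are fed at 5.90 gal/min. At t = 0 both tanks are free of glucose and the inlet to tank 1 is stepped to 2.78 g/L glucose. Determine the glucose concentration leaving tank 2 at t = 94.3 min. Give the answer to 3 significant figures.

2.37 g/L

Species balance on tank i: dCᵢ/dt = (Cᵢ₋₁ − Cᵢ)/τᵢ with τᵢ = Vᵢ/Q.
τ₁ = 206/5.90 = 34.915 min; τ₂ = 120/5.90 = 20.339 min.
Tank 1: C₁ = C_in(1 − e^(−t/τ₁)). Tank 2 (τ₁ ≠ τ₂): C₂ = C_in[1 − (τ₁ e^(−t/τ₁) − τ₂ e^(−t/τ₂))/(τ₁ − τ₂)].
At t = 94.3: e^(−t/τ₁) = 0.067150, e^(−t/τ₂) = 0.0096924.
C₂ = 2.78·[1 − (34.915·0.067150 − 20.339·0.0096924)/(14.576)] = 2.78·0.85268 = 2.3704 g/L.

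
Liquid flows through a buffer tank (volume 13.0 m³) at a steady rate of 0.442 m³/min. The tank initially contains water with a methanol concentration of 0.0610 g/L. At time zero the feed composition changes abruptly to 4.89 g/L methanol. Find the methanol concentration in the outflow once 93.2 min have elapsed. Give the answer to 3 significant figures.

4.69 g/L

Species balance on the tank: V dC/dt = Q(C_in − C).
Time constant τ = V/Q = 13.0/0.442 = 29.412 min.
This is linear first-order; C(t) = C_in + (C₀ − C_in) e^(−t/τ).
C(93.2) = 4.89 + (0.0610 − 4.89)·e^(−93.2/29.412) = 4.89 + (-4.8290)·0.042054 = 4.6869 g/L.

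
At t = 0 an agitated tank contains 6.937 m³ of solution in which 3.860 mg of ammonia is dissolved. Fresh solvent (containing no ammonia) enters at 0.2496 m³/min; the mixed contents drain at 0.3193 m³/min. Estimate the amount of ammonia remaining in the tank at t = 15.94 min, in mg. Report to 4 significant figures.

Let m(t) be the amount of ammonia. Volume: V(t) = V₀ + (Q_in − Q_out) t = 6.937 − 0.0697000 t; V(15.94) = 5.82598 m³.
Species balance (pure solvent in): dm/dt = −Q_out · m/V(t).
dm/m = −Q_out dt/(V₀ − 0.0697000 t); integrating gives ln(m/m₀) = −(Q_out/(Q_in−Q_out)) ln(V/V₀).
m = m₀ (V₀/V)^(Q_out/(Q_in−Q_out)) = 3.860 × (6.937/5.82598)^(-4.58106) = 1.73513 mg.

1.735 mg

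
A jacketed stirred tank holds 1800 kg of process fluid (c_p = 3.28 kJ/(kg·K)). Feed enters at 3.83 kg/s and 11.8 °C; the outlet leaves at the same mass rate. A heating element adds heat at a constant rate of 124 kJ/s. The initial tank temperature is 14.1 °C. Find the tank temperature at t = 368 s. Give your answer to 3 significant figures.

Energy balance: M c_p dT/dt = ṁ c_p (T_in − T) + 124.
Rearrange: dT/dt = (T_ss − T)/τ with τ = M/ṁ = 469.97 s and T_ss = T_in + Q̇/(ṁ c_p) = 21.671 °C.
Integrating: T(t) = T_ss + (T₀ − T_ss) e^(−t/τ).
T(368) = 21.671 + (-7.5707)·e^(−368/469.97) = 21.671 + (-7.5707)·0.45702 = 18.211 °C.

18.2 °C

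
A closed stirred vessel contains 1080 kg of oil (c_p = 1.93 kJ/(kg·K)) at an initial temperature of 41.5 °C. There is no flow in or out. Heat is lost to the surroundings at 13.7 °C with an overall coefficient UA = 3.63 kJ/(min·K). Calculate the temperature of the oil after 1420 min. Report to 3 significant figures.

M c_p dT/dt = −UA(T − T_amb).
dT/dt = (T_ss − T)/τ with T_ss = T_amb = 13.700 °C, τ = M c_p/UA = 1080·1.93/3.63 = 574.21 min.
This is linear first-order; T(t) = T_ss + (T₀ − T_ss) e^(−t/τ).
T(1420) = 13.700 + (27.800)·0.084336 = 16.045 °C.

16.0 °C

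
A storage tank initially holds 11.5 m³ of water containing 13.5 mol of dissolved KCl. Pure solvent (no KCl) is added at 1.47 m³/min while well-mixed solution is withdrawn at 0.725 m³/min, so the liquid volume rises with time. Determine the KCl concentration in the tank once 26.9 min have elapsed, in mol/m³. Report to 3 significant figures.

Total volume: dV/dt = Q_in − Q_out = 0.74500 m³/min, so V(t) = 11.5 + 0.74500 t and V(26.9) = 31.540 m³.
Solute balance: dm/dt = 0 − Q_out C = −Q_out m/V(t).
Separate: dm/m = −Q_out dt/V(t) ⇒ ln(m/m₀) = −(Q_out/(Q_in−Q_out)) ln(V/V₀).
m = m₀ (V₀/V)^(Q_out/(Q_in−Q_out)) = 13.5 × (11.5/31.540)^(0.97315) = 5.0574 mol.
C = m/V = 5.0574/31.540 = 0.16035 mol/m³.

0.160 mol/m³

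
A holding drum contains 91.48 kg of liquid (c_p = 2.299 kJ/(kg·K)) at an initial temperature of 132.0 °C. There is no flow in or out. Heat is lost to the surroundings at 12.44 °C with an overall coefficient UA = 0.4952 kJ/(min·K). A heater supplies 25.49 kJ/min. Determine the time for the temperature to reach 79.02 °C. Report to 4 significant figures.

639.5 min

Lumped-capacitance energy balance: M c_p dT/dt = UA(T_amb − T) + Q̇.
τ = M c_p/UA = 424.702 min; T_ss = T_amb + Q̇/UA = 12.44 + 25.49/0.4952 = 63.9142 °C.
T(t) = T_ss + (T₀ − T_ss)e^(−t/τ); set T = 79.02:
t = −τ ln[(T − T_ss)/(T₀ − T_ss)] = −424.702 · ln(0.221865) = 639.469 min.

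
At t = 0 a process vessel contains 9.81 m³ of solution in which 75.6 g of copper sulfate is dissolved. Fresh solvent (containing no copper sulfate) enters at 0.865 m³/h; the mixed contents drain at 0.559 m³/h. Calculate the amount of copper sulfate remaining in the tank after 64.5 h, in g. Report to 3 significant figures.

10.1 g

Total volume: dV/dt = Q_in − Q_out = 0.30600 m³/h, so V(t) = 9.81 + 0.30600 t and V(64.5) = 29.547 m³.
Solute balance: dm/dt = 0 − Q_out C = −Q_out m/V(t).
dm/m = −Q_out dt/(V₀ + 0.30600 t); integrating gives ln(m/m₀) = −(Q_out/(Q_in−Q_out)) ln(V/V₀).
m = m₀ (V₀/V)^(Q_out/(Q_in−Q_out)) = 75.6 × (9.81/29.547)^(1.8268) = 10.087 g.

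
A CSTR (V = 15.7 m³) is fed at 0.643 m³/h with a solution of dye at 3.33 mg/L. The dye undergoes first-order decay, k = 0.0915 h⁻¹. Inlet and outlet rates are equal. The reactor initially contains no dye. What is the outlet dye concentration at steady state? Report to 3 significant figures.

1.03 mg/L

Accumulation = in − out − consumed: V dC/dt = Q C_in − Q C − k V C.
Steady state (dC/dt = 0): C_ss = Q C_in/(Q + kV) = C_in/(1 + kV/Q).
C_ss = 0.643·3.33/(0.643 + 0.0915·15.7) = 2.1412/2.0796 = 1.0296 mg/L.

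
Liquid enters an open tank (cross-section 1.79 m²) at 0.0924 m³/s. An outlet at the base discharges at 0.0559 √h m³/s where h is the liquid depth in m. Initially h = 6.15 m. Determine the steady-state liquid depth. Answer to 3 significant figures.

Level balance: A dh/dt = 0.0924 − 0.0559 √h. Setting dh/dt = 0:
Q_in = 0.0559 √h_ss ⇒ √h_ss = 0.0924/0.0559 = 1.6530.
h_ss = 1.6530² = 2.7322 m. (Since h₀ = 6.15 m > h_ss, the level will fall toward this value.)

2.73 m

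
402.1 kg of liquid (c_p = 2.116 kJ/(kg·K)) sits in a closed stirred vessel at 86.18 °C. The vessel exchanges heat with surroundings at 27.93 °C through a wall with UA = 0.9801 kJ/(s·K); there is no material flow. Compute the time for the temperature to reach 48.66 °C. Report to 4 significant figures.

Heat balance on the well-mixed liquid: M c_p dT/dt = −UA(T − T_amb).
τ = M c_p/UA = 868.119 s; T_ss = T_amb = 27.9300 °C.
T(t) = T_ss + (T₀ − T_ss)e^(−t/τ); set T = 48.66:
t = −τ ln[(T − T_ss)/(T₀ − T_ss)] = −868.119 · ln(0.355880) = 896.908 s.

896.9 s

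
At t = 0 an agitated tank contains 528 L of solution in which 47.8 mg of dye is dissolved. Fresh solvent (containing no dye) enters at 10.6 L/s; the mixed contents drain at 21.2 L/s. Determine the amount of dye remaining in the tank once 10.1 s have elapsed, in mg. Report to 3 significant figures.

30.4 mg

Let m(t) be the amount of dye. Volume: V(t) = V₀ + (Q_in − Q_out) t = 528 − 10.600 t; V(10.1) = 420.94 L.
Species balance (pure solvent in): dm/dt = −Q_out · m/V(t).
dm/m = −Q_out dt/(V₀ − 10.600 t); integrating gives ln(m/m₀) = −(Q_out/(Q_in−Q_out)) ln(V/V₀).
m = m₀ (V₀/V)^(Q_out/(Q_in−Q_out)) = 47.8 × (528/420.94)^(-2.0000) = 30.381 mg.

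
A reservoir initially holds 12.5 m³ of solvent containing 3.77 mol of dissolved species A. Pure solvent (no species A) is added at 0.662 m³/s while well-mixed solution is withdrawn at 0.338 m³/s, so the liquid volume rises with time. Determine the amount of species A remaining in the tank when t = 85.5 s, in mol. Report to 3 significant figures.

Total volume: dV/dt = Q_in − Q_out = 0.32400 m³/s, so V(t) = 12.5 + 0.32400 t and V(85.5) = 40.202 m³.
Species balance (pure solvent in): dm/dt = −Q_out · m/V(t).
dm/m = −Q_out dt/(V₀ + 0.32400 t); integrating gives ln(m/m₀) = −(Q_out/(Q_in−Q_out)) ln(V/V₀).
m = m₀ (V₀/V)^(Q_out/(Q_in−Q_out)) = 3.77 × (12.5/40.202)^(1.0432) = 1.1145 mol.

1.11 mol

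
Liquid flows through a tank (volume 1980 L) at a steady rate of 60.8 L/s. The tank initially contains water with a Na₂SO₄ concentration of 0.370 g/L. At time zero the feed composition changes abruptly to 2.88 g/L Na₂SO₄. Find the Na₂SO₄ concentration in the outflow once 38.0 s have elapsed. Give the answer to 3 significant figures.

2.10 g/L

Mass balance on the solute (V constant): V dC/dt = Q(C_in − C).
Rewrite as dC/dt + C/τ = C_in/τ, τ = V/Q = 32.566 s.
Solution: C(t) = C_in + (C₀ − C_in) e^(−t/τ).
C(38.0) = 2.88 + (0.370 − 2.88)·e^(−38.0/32.566) = 2.88 + (-2.5100)·0.31134 = 2.0985 g/L.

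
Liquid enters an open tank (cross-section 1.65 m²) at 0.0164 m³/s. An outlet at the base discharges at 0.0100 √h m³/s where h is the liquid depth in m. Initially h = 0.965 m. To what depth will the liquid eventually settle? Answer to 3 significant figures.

2.69 m

Level balance: A dh/dt = 0.0164 − 0.0100 √h. Setting dh/dt = 0:
Q_in = 0.0100 √h_ss ⇒ √h_ss = 0.0164/0.0100 = 1.6400.
h_ss = 1.6400² = 2.6896 m. (Since h₀ = 0.965 m < h_ss, the level will rise toward this value.)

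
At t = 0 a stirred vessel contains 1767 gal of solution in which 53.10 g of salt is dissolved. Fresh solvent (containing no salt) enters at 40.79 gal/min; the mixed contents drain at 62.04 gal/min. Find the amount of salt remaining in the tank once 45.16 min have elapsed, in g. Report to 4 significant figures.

Let m(t) be the amount of salt. Volume: V(t) = V₀ + (Q_in − Q_out) t = 1767 − 21.2500 t; V(45.16) = 807.350 gal.
Solute balance: dm/dt = 0 − Q_out C = −Q_out m/V(t).
dm/m = −Q_out dt/(V₀ − 21.2500 t); integrating gives ln(m/m₀) = −(Q_out/(Q_in−Q_out)) ln(V/V₀).
m = m₀ (V₀/V)^(Q_out/(Q_in−Q_out)) = 53.10 × (1767/807.350)^(-2.91953) = 5.39442 g.

5.394 g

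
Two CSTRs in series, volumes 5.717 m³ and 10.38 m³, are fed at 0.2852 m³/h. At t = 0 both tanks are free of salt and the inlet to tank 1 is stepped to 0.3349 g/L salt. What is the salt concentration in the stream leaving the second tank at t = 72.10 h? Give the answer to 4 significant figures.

0.2433 g/L

Time constants: τᵢ = Vᵢ/Q for each well-mixed tank.
τ₁ = 5.717/0.2852 = 20.0456 h; τ₂ = 10.38/0.2852 = 36.3955 h.
Solving the cascade with C₁(0)=C₂(0)=0 gives C₂(t) = C_in[1 − (τ₁ e^(−t/τ₁) − τ₂ e^(−t/τ₂))/(τ₁ − τ₂)].
At t = 72.10: e^(−t/τ₁) = 0.0274112, e^(−t/τ₂) = 0.137929.
C₂ = 0.3349·[1 − (20.0456·0.0274112 − 36.3955·0.137929)/(-16.3499)] = 0.3349·0.726572 = 0.243329 g/L.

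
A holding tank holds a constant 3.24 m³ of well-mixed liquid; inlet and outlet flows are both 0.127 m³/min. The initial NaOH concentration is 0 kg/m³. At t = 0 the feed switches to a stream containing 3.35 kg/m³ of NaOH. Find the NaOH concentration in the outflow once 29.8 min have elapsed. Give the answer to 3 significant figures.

Unsteady species balance (constant V, well mixed): V dC/dt = Q(C_in − C).
Time constant τ = V/Q = 3.24/0.127 = 25.512 min.
C approaches C_in exponentially: C(t) = C_in + (C₀ − C_in) e^(−t/τ).
C(29.8) = 3.35 + (0 − 3.35)·e^(−29.8/25.512) = 3.35 + (-3.3500)·0.31096 = 2.3083 kg/m³.

2.31 kg/m³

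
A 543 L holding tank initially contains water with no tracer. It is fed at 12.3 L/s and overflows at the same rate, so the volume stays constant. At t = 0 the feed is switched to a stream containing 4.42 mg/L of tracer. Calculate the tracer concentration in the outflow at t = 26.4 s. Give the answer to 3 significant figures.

1.99 mg/L

Transient balance on the dissolved component: V dC/dt = Q(C_in − C).
Time constant τ = V/Q = 543/12.3 = 44.146 s.
This is linear first-order; C(t) = C_in + (C₀ − C_in) e^(−t/τ).
C(26.4) = 4.42 + (0 − 4.42)·e^(−26.4/44.146) = 4.42 + (-4.4200)·0.54990 = 1.9894 mg/L.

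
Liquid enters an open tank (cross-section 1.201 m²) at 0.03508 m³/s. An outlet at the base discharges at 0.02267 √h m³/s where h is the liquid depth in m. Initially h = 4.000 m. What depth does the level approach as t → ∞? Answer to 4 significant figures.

Mass balance (ρ constant): A dh/dt = Q_in − 0.02267 √h. At steady state dh/dt = 0:
Q_in = 0.02267 √h_ss ⇒ √h_ss = 0.03508/0.02267 = 1.54742.
h_ss = 1.54742² = 2.39451 m. (Since h₀ = 4.000 m > h_ss, the level will fall toward this value.)

2.395 m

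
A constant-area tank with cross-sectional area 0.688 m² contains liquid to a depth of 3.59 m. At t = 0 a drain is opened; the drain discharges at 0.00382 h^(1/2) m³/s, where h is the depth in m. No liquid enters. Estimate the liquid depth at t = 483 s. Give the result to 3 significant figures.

0.307 m

A dh/dt = −Q_out = −0.00382 √h.
∫ h^(−1/2) dh = −(0.00382/A) ∫ dt, giving 2√h = 2√h₀ − (0.00382/A) t.
√h = √3.59 − 0.00382·483/(2·0.688) = 1.8947 − 1.3409 = 0.55384.
h = 0.55384² = 0.30674 m.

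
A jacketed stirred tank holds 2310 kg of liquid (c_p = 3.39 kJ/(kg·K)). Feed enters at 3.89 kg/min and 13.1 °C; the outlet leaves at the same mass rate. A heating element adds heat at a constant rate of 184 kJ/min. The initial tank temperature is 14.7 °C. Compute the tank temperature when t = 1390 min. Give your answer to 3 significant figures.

25.9 °C

M c_p dT/dt = ṁ c_p (T_in − T) + Q̇.
τ = M/ṁ = 593.83 min; T_ss = T_in + Q̇/(ṁ c_p) = 13.1 + 184/(3.89·3.39) = 27.053 °C.
This is linear first-order; T(t) = T_ss + (T₀ − T_ss) e^(−t/τ).
T(1390) = 27.053 + (-12.353)·e^(−1390/593.83) = 27.053 + (-12.353)·0.096257 = 25.864 °C.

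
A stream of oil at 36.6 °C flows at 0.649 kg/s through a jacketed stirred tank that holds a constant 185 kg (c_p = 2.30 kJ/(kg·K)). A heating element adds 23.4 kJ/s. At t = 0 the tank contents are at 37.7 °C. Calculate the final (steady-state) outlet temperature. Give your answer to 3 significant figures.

Heat balance on the well-mixed liquid: M c_p dT/dt = ṁ c_p (T_in − T) + 23.4.
At steady state dT/dt = 0 ⇒ T_ss = T_in + Q̇/(ṁ c_p) = 36.6 + 23.4/(0.649·2.30) = 52.276 °C.

52.3 °C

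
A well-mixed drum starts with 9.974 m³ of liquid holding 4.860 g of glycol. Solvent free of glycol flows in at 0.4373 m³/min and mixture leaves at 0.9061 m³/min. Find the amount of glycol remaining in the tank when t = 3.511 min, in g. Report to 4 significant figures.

Let m(t) be the amount of glycol. Volume: V(t) = V₀ + (Q_in − Q_out) t = 9.974 − 0.468800 t; V(3.511) = 8.32804 m³.
No glycol enters, so dm/dt = −Q_out · (m/V).
Separate: dm/m = −Q_out dt/V(t) ⇒ ln(m/m₀) = −(Q_out/(Q_in−Q_out)) ln(V/V₀).
m = m₀ (V₀/V)^(Q_out/(Q_in−Q_out)) = 4.860 × (9.974/8.32804)^(-1.93281) = 3.42962 g.

3.430 g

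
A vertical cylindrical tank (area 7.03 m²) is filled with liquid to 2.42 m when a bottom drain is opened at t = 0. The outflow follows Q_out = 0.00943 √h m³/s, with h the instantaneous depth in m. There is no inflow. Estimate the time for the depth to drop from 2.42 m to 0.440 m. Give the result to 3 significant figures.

1330 s

A dh/dt = −Q_out = −0.00943 √h.
∫ h^(−1/2) dh = −(0.00943/A) ∫ dt, giving 2√h = 2√h₀ − (0.00943/A) t.
t = 2A(√h₀ − √h)/0.00943 = 2·7.03·(√2.42 − √0.440)/0.00943
  = 14.060 × (1.5556 − 0.66332) / 0.00943 = 1330.4 s.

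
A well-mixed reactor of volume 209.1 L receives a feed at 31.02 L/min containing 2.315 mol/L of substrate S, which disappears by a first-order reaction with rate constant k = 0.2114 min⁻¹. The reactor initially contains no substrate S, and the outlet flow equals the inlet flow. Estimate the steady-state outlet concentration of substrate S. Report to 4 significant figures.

0.9546 mol/L

Species balance: V dC/dt = Q C_in − Q C − k V C.
Steady state (dC/dt = 0): C_ss = Q C_in/(Q + kV) = C_in/(1 + kV/Q).
C_ss = 31.02·2.315/(31.02 + 0.2114·209.1) = 71.8113/75.2237 = 0.954636 mol/L.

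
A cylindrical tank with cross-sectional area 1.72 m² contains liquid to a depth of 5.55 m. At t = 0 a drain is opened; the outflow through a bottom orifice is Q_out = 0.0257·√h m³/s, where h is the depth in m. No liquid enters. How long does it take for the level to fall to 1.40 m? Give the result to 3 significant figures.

157 s

A dh/dt = −Q_out = −0.0257 √h.
∫ h^(−1/2) dh = −(0.0257/A) ∫ dt, giving 2√h = 2√h₀ − (0.0257/A) t.
t = 2A(√h₀ − √h)/0.0257 = 2·1.72·(√5.55 − √1.40)/0.0257
  = 3.4400 × (2.3558 − 1.1832) / 0.0257 = 156.96 s.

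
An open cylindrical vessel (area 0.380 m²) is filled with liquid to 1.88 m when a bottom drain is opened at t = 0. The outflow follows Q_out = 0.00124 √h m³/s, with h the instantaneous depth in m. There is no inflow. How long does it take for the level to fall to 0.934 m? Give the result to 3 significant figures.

A dh/dt = −Q_out = −0.00124 √h.
∫ h^(−1/2) dh = −(0.00124/A) ∫ dt, giving 2√h = 2√h₀ − (0.00124/A) t.
t = 2A(√h₀ − √h)/0.00124 = 2·0.380·(√1.88 − √0.934)/0.00124
  = 0.76000 × (1.3711 − 0.96644) / 0.00124 = 248.04 s.

248 s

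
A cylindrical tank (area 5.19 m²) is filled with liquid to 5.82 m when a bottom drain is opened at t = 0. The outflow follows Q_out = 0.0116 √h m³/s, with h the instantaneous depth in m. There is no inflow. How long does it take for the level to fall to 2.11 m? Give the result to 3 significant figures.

859 s

A dh/dt = −Q_out = −0.0116 √h.
∫ h^(−1/2) dh = −(0.0116/A) ∫ dt, giving 2√h = 2√h₀ − (0.0116/A) t.
t = 2A(√h₀ − √h)/0.0116 = 2·5.19·(√5.82 − √2.11)/0.0116
  = 10.380 × (2.4125 − 1.4526) / 0.0116 = 858.93 s.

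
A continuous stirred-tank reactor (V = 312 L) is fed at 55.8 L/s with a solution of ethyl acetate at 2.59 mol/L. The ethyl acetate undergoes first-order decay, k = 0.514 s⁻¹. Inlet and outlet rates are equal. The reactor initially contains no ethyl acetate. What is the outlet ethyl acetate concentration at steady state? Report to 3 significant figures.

Species balance: V dC/dt = Q C_in − Q C − k V C.
Steady state (dC/dt = 0): C_ss = Q C_in/(Q + kV) = C_in/(1 + kV/Q).
C_ss = 55.8·2.59/(55.8 + 0.514·312) = 144.52/216.17 = 0.66856 mol/L.

0.669 mol/L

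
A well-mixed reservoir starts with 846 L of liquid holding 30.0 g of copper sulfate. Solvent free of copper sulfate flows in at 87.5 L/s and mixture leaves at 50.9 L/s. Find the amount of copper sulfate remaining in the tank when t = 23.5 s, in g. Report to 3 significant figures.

Total volume: dV/dt = Q_in − Q_out = 36.600 L/s, so V(t) = 846 + 36.600 t and V(23.5) = 1706.1 L.
No copper sulfate enters, so dm/dt = −Q_out · (m/V).
dm/m = −Q_out dt/(V₀ + 36.600 t); integrating gives ln(m/m₀) = −(Q_out/(Q_in−Q_out)) ln(V/V₀).
m = m₀ (V₀/V)^(Q_out/(Q_in−Q_out)) = 30.0 × (846/1706.1)^(1.3907) = 11.310 g.

11.3 g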